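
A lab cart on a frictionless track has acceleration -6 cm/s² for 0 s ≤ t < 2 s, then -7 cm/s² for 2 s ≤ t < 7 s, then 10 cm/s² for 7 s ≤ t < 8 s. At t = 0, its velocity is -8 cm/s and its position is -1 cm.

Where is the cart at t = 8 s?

On each constant-a segment, Δv = aΔt and Δx = v₀Δt + ½aΔt²; chain segment to segment.
0–2 s: v starts -8 cm/s; Δx = -8·2 + ½·-6·2² = -28 cm; v ends -20 cm/s.
2–7 s: v starts -20 cm/s; Δx = -20·5 + ½·-7·5² = -187.5 cm; v ends -55 cm/s.
7–8 s: v starts -55 cm/s; Δx = -55·1 + ½·10·1² = -50 cm; v ends -45 cm/s.
x(8) = -1 + Σ Δx = -266.5 cm.

-266.5 cm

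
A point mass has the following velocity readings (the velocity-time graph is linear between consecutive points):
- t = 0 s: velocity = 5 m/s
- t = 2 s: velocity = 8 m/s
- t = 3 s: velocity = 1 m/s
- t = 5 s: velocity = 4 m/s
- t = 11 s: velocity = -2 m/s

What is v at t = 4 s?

On 3–5 s the graph is linear from 1 to 4 m/s: v(4) = 1 + (4 − 1)·(4 − 3)/(5 − 3) = 2.5 m/s.

2.5 m/s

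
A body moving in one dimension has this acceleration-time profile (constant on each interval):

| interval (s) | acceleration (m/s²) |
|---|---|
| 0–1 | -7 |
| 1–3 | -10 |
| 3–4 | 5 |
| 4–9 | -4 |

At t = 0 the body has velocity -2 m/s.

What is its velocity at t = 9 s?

Δv equals the area under the a-t graph; then v = v₀ + Δv.
0–1 s: -7 × 1 = -7 m/s
1–3 s: -10 × 2 = -20 m/s
3–4 s: 5 × 1 = 5 m/s
4–9 s: -4 × 5 = -20 m/s
Δv = -42 m/s, so v(9) = -2 + (-42) = -44 m/s.

-44 m/s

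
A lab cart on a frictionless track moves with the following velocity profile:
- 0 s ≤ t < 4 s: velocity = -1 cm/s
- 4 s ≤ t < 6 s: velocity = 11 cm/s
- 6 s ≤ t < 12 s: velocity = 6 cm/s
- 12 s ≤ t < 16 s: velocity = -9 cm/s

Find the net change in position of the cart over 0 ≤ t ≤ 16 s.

18 cm

Displacement is the signed area under the v-t curve.
0–4 s: -1 × 4 = -4 cm
4–6 s: 11 × 2 = 22 cm
6–12 s: 6 × 6 = 36 cm
12–16 s: -9 × 4 = -36 cm
Net displacement = 18 cm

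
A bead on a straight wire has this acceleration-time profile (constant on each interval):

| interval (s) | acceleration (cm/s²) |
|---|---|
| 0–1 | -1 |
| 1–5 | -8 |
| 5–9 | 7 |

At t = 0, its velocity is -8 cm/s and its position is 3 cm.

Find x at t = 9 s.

On each constant-a segment, Δv = aΔt and Δx = v₀Δt + ½aΔt²; chain segment to segment.
0–1 s: v starts -8 cm/s; Δx = -8·1 + ½·-1·1² = -8.5 cm; v ends -9 cm/s.
1–5 s: v starts -9 cm/s; Δx = -9·4 + ½·-8·4² = -100 cm; v ends -41 cm/s.
5–9 s: v starts -41 cm/s; Δx = -41·4 + ½·7·4² = -108 cm; v ends -13 cm/s.
x(9) = 3 + Σ Δx = -213.5 cm.

-213.5 cm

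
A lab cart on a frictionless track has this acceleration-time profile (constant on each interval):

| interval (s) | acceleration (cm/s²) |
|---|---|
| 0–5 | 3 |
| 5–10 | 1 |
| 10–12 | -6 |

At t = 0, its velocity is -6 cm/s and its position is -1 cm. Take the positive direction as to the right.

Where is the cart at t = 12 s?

80 cm

On each constant-a segment, Δv = aΔt and Δx = v₀Δt + ½aΔt²; chain segment to segment.
0–5 s: v starts -6 cm/s; Δx = -6·5 + ½·3·5² = 7.5 cm; v ends 9 cm/s.
5–10 s: v starts 9 cm/s; Δx = 9·5 + ½·1·5² = 57.5 cm; v ends 14 cm/s.
10–12 s: v starts 14 cm/s; Δx = 14·2 + ½·-6·2² = 16 cm; v ends 2 cm/s.
x(12) = -1 + Σ Δx = 80 cm.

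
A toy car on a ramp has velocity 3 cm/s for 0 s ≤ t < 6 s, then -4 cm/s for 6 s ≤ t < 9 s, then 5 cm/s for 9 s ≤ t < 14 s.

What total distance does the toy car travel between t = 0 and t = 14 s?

Distance (not displacement) is the total path length: add the absolute areas under v-t.
0–6 s: |3| × 6 = 18 cm
6–9 s: |-4| × 3 = 12 cm
9–14 s: |5| × 5 = 25 cm
Total distance = 55 cm

55 cm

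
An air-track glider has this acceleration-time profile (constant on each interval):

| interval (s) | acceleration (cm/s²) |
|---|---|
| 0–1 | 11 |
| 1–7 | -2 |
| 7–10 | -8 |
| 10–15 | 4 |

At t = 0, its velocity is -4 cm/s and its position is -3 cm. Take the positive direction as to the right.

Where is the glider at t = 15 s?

-141.5 cm

On each constant-a segment, Δv = aΔt and Δx = v₀Δt + ½aΔt²; chain segment to segment.
0–1 s: v starts -4 cm/s; Δx = -4·1 + ½·11·1² = 1.5 cm; v ends 7 cm/s.
1–7 s: v starts 7 cm/s; Δx = 7·6 + ½·-2·6² = 6 cm; v ends -5 cm/s.
7–10 s: v starts -5 cm/s; Δx = -5·3 + ½·-8·3² = -51 cm; v ends -29 cm/s.
10–15 s: v starts -29 cm/s; Δx = -29·5 + ½·4·5² = -95 cm; v ends -9 cm/s.
x(15) = -3 + Σ Δx = -141.5 cm.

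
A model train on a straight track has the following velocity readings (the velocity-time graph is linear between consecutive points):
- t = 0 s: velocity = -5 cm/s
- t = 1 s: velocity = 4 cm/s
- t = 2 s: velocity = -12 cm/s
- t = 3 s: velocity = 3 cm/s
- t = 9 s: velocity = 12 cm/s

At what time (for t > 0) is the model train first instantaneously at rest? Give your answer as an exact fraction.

v changes sign on 0–1 s (from -5 to 4); the graph is linear there, so v = 0 at t = 0 + (5)·(1 − 0)/(4 − -5) = 5/9 s.

t = 5/9 s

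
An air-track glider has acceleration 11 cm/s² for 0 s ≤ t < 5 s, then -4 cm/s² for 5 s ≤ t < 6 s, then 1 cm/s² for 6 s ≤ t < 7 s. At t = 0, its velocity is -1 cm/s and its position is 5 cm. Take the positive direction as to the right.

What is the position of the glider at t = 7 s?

On each constant-a segment, Δv = aΔt and Δx = v₀Δt + ½aΔt²; chain segment to segment.
0–5 s: v starts -1 cm/s; Δx = -1·5 + ½·11·5² = 132.5 cm; v ends 54 cm/s.
5–6 s: v starts 54 cm/s; Δx = 54·1 + ½·-4·1² = 52 cm; v ends 50 cm/s.
6–7 s: v starts 50 cm/s; Δx = 50·1 + ½·1·1² = 50.5 cm; v ends 51 cm/s.
x(7) = 5 + Σ Δx = 240 cm.

240 cm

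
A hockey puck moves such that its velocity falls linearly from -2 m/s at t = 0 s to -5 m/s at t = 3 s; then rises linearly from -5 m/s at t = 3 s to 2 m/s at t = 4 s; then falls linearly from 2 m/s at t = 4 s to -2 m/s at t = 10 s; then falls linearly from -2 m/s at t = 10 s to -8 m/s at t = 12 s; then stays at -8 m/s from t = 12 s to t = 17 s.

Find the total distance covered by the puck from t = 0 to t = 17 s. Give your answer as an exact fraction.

Distance (not displacement) is the total path length: add the absolute areas under v-t.
0–3 s: |½(-2 + -5)(3)| = 10.5 m
3–4 s: v = 0 at t = 26/7 s; triangle areas 25/14 + 2/7 = 29/14 m
4–10 s: v = 0 at t = 7 s; triangle areas 3 + 3 = 6 m
10–12 s: |½(-2 + -8)(2)| = 10 m
12–17 s: |-8| × 5 = 40 m
Total distance = 480/7 m

480/7 m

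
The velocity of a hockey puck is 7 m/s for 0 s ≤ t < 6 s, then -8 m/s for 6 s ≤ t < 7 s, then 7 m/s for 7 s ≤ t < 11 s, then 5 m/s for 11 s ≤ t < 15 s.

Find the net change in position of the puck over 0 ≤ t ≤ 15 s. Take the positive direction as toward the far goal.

Net displacement equals the area under the velocity-time graph (areas below the axis count negative).
0–6 s: 7 × 6 = 42 m
6–7 s: -8 × 1 = -8 m
7–11 s: 7 × 4 = 28 m
11–15 s: 5 × 4 = 20 m
Net displacement = 82 m

82 m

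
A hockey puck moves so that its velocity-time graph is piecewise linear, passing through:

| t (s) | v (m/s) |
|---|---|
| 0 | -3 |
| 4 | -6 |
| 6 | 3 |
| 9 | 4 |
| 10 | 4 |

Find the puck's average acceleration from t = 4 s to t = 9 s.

Average acceleration = Δv/Δt = (4 − -6)/(9 − 4) = 2 m/s².

2 m/s²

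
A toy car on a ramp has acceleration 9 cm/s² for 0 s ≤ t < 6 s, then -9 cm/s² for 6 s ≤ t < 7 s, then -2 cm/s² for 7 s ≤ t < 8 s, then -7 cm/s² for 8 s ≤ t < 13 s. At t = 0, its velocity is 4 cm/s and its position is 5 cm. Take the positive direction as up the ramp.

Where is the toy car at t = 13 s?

440 cm

On each constant-a segment, Δv = aΔt and Δx = v₀Δt + ½aΔt²; chain segment to segment.
0–6 s: v starts 4 cm/s; Δx = 4·6 + ½·9·6² = 186 cm; v ends 58 cm/s.
6–7 s: v starts 58 cm/s; Δx = 58·1 + ½·-9·1² = 53.5 cm; v ends 49 cm/s.
7–8 s: v starts 49 cm/s; Δx = 49·1 + ½·-2·1² = 48 cm; v ends 47 cm/s.
8–13 s: v starts 47 cm/s; Δx = 47·5 + ½·-7·5² = 147.5 cm; v ends 12 cm/s.
x(13) = 5 + Σ Δx = 440 cm.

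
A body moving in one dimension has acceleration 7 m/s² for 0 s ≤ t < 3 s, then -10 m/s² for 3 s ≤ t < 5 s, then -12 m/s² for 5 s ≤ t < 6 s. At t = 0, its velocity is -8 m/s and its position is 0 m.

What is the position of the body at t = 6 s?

0.5 m

On each constant-a segment, Δv = aΔt and Δx = v₀Δt + ½aΔt²; chain segment to segment.
0–3 s: v starts -8 m/s; Δx = -8·3 + ½·7·3² = 7.5 m; v ends 13 m/s.
3–5 s: v starts 13 m/s; Δx = 13·2 + ½·-10·2² = 6 m; v ends -7 m/s.
5–6 s: v starts -7 m/s; Δx = -7·1 + ½·-12·1² = -13 m; v ends -19 m/s.
x(6) = 0 + Σ Δx = 0.5 m.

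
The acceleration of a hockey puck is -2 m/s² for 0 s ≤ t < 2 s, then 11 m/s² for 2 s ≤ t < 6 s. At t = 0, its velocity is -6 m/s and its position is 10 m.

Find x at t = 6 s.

42 m

On each constant-a segment, Δv = aΔt and Δx = v₀Δt + ½aΔt²; chain segment to segment.
0–2 s: v starts -6 m/s; Δx = -6·2 + ½·-2·2² = -16 m; v ends -10 m/s.
2–6 s: v starts -10 m/s; Δx = -10·4 + ½·11·4² = 48 m; v ends 34 m/s.
x(6) = 10 + Σ Δx = 42 m.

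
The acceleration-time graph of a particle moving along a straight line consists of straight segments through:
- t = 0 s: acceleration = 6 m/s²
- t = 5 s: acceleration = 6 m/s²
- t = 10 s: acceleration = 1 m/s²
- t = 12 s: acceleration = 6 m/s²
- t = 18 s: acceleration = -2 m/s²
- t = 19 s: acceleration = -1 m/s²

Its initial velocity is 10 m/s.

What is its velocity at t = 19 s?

Δv equals the area under the a-t graph; then v = v₀ + Δv.
0–5 s: 6 × 5 = 30 m/s
5–10 s: ½(6 + 1)(5) = 17.5 m/s
10–12 s: ½(1 + 6)(2) = 7 m/s
12–18 s: ½(6 + -2)(6) = 12 m/s
18–19 s: ½(-2 + -1)(1) = -1.5 m/s
Δv = 65 m/s, so v(19) = 10 + (65) = 75 m/s.

75 m/s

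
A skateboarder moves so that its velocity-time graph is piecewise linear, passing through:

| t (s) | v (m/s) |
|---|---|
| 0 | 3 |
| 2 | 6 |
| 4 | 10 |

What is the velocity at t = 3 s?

8 m/s

On 2–4 s the graph is linear from 6 to 10 m/s: v(3) = 6 + (10 − 6)·(3 − 2)/(4 − 2) = 8 m/s.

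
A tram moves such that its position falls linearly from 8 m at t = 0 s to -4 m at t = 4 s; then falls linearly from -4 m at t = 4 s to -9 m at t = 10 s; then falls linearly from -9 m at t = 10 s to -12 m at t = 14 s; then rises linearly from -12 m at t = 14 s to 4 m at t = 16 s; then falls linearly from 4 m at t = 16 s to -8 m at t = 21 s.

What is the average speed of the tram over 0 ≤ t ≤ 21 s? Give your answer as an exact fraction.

16/7 m/s

Average speed = (total path length)/(elapsed time); on a piecewise-linear x-t graph the path length is Σ|Δx|.
0–4 s: |Δx| = |-4 − 8| = 12 m
4–10 s: |Δx| = |-9 − -4| = 5 m
10–14 s: |Δx| = |-12 − -9| = 3 m
14–16 s: |Δx| = |4 − -12| = 16 m
16–21 s: |Δx| = |-8 − 4| = 12 m
Total path = 48 m; average speed = 48/21 = 16/7 m/s.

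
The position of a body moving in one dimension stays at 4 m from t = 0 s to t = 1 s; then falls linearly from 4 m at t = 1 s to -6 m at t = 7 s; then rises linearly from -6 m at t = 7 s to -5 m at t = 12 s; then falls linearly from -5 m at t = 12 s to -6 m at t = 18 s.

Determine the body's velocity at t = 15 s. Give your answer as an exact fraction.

-1/6 m/s

Velocity is the slope of the x-t graph on 12–18 s: (-6 − -5)/(18 − 12) = -1/6 m/s.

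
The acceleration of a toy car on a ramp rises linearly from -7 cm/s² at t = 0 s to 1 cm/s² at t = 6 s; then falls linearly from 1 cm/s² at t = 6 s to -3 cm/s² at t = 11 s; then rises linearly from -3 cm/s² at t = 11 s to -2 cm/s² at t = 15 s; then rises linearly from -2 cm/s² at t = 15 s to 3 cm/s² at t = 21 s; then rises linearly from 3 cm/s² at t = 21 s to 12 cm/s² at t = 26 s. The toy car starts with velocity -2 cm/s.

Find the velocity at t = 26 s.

5.5 cm/s

Δv equals the area under the a-t graph; then v = v₀ + Δv.
0–6 s: ½(-7 + 1)(6) = -18 cm/s
6–11 s: ½(1 + -3)(5) = -5 cm/s
11–15 s: ½(-3 + -2)(4) = -10 cm/s
15–21 s: ½(-2 + 3)(6) = 3 cm/s
21–26 s: ½(3 + 12)(5) = 37.5 cm/s
Δv = 7.5 cm/s, so v(26) = -2 + (7.5) = 5.5 cm/s.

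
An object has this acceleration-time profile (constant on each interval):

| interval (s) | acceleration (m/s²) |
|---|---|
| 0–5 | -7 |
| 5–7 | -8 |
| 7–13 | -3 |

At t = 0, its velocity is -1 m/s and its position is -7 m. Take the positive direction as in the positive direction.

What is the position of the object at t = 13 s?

On each constant-a segment, Δv = aΔt and Δx = v₀Δt + ½aΔt²; chain segment to segment.
0–5 s: v starts -1 m/s; Δx = -1·5 + ½·-7·5² = -92.5 m; v ends -36 m/s.
5–7 s: v starts -36 m/s; Δx = -36·2 + ½·-8·2² = -88 m; v ends -52 m/s.
7–13 s: v starts -52 m/s; Δx = -52·6 + ½·-3·6² = -366 m; v ends -70 m/s.
x(13) = -7 + Σ Δx = -553.5 m.

-553.5 m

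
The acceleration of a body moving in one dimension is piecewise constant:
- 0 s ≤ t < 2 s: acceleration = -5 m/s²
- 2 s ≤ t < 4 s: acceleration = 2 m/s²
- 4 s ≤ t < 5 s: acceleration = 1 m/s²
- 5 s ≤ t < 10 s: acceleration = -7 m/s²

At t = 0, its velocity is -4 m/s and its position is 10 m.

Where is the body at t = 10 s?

On each constant-a segment, Δv = aΔt and Δx = v₀Δt + ½aΔt²; chain segment to segment.
0–2 s: v starts -4 m/s; Δx = -4·2 + ½·-5·2² = -18 m; v ends -14 m/s.
2–4 s: v starts -14 m/s; Δx = -14·2 + ½·2·2² = -24 m; v ends -10 m/s.
4–5 s: v starts -10 m/s; Δx = -10·1 + ½·1·1² = -9.5 m; v ends -9 m/s.
5–10 s: v starts -9 m/s; Δx = -9·5 + ½·-7·5² = -132.5 m; v ends -44 m/s.
x(10) = 10 + Σ Δx = -174 m.

-174 m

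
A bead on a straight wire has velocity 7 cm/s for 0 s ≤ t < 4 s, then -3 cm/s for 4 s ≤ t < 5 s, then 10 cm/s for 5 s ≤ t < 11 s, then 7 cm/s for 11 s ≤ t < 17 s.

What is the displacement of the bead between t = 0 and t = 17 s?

Net displacement equals the area under the velocity-time graph (areas below the axis count negative).
0–4 s: 7 × 4 = 28 cm
4–5 s: -3 × 1 = -3 cm
5–11 s: 10 × 6 = 60 cm
11–17 s: 7 × 6 = 42 cm
Net displacement = 127 cm

127 cm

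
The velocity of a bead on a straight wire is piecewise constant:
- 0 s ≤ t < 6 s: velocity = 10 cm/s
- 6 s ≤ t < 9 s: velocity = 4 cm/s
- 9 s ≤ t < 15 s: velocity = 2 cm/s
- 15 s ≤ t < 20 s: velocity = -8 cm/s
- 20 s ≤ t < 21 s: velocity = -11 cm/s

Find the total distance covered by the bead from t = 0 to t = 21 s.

135 cm

Total distance travelled is ∫|v| dt — sum the magnitudes of each area piece.
0–6 s: |10| × 6 = 60 cm
6–9 s: |4| × 3 = 12 cm
9–15 s: |2| × 6 = 12 cm
15–20 s: |-8| × 5 = 40 cm
20–21 s: |-11| × 1 = 11 cm
Total distance = 135 cm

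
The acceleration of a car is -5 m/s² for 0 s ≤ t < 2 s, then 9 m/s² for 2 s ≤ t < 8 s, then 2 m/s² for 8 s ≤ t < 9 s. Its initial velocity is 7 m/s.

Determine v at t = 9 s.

Δv equals the area under the a-t graph; then v = v₀ + Δv.
0–2 s: -5 × 2 = -10 m/s
2–8 s: 9 × 6 = 54 m/s
8–9 s: 2 × 1 = 2 m/s
Δv = 46 m/s, so v(9) = 7 + (46) = 53 m/s.

53 m/s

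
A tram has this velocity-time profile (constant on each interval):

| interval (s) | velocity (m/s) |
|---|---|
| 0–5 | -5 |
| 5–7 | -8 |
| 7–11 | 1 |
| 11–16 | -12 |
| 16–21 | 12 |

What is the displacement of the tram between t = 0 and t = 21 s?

Displacement is the signed area under the v-t curve.
0–5 s: -5 × 5 = -25 m
5–7 s: -8 × 2 = -16 m
7–11 s: 1 × 4 = 4 m
11–16 s: -12 × 5 = -60 m
16–21 s: 12 × 5 = 60 m
Net displacement = -37 m

-37 m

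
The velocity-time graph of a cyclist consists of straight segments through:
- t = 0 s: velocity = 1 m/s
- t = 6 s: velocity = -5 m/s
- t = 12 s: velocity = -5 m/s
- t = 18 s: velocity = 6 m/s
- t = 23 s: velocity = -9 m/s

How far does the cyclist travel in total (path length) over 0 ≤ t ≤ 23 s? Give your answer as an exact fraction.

Total distance travelled is ∫|v| dt — sum the magnitudes of each area piece.
0–6 s: v = 0 at t = 1 s; triangle areas 0.5 + 12.5 = 13 m
6–12 s: |-5| × 6 = 30 m
12–18 s: v = 0 at t = 162/11 s; triangle areas 75/11 + 108/11 = 183/11 m
18–23 s: v = 0 at t = 20 s; triangle areas 6 + 13.5 = 19.5 m
Total distance = 1741/22 m

1741/22 m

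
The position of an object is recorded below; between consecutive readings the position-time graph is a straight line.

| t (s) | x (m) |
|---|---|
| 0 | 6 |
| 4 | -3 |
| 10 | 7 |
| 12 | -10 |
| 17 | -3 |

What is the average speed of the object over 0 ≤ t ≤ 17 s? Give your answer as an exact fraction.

Average speed = (total path length)/(elapsed time); on a piecewise-linear x-t graph the path length is Σ|Δx|.
0–4 s: |Δx| = |-3 − 6| = 9 m
4–10 s: |Δx| = |7 − -3| = 10 m
10–12 s: |Δx| = |-10 − 7| = 17 m
12–17 s: |Δx| = |-3 − -10| = 7 m
Total path = 43 m; average speed = 43/17 = 43/17 m/s.

43/17 m/s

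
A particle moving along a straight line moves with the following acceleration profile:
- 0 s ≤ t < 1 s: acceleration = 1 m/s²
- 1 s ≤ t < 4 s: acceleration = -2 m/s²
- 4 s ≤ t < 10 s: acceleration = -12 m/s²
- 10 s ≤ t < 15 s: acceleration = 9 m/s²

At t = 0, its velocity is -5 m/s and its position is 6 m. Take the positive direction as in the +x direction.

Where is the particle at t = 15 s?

-593 m

On each constant-a segment, Δv = aΔt and Δx = v₀Δt + ½aΔt²; chain segment to segment.
0–1 s: v starts -5 m/s; Δx = -5·1 + ½·1·1² = -4.5 m; v ends -4 m/s.
1–4 s: v starts -4 m/s; Δx = -4·3 + ½·-2·3² = -21 m; v ends -10 m/s.
4–10 s: v starts -10 m/s; Δx = -10·6 + ½·-12·6² = -276 m; v ends -82 m/s.
10–15 s: v starts -82 m/s; Δx = -82·5 + ½·9·5² = -297.5 m; v ends -37 m/s.
x(15) = 6 + Σ Δx = -593 m.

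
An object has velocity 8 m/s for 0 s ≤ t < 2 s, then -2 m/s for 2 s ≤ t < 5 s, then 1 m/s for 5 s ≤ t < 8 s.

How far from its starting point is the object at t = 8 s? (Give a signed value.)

13 m

Net displacement equals the area under the velocity-time graph (areas below the axis count negative).
0–2 s: 8 × 2 = 16 m
2–5 s: -2 × 3 = -6 m
5–8 s: 1 × 3 = 3 m
Net displacement = 13 m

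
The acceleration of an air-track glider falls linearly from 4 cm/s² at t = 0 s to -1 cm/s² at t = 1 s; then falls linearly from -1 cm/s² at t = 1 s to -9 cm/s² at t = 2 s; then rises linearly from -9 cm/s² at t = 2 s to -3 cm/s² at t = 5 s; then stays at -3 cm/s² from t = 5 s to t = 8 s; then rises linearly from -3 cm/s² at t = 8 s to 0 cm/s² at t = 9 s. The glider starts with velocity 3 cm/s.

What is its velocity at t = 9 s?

-29 cm/s

Δv equals the area under the a-t graph; then v = v₀ + Δv.
0–1 s: ½(4 + -1)(1) = 1.5 cm/s
1–2 s: ½(-1 + -9)(1) = -5 cm/s
2–5 s: ½(-9 + -3)(3) = -18 cm/s
5–8 s: -3 × 3 = -9 cm/s
8–9 s: ½(-3 + 0)(1) = -1.5 cm/s
Δv = -32 cm/s, so v(9) = 3 + (-32) = -29 cm/s.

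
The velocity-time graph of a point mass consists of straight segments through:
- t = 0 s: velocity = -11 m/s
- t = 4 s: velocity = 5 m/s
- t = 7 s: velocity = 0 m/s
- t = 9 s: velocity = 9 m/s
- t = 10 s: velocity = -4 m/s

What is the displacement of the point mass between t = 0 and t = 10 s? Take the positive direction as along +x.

Net displacement equals the area under the velocity-time graph (areas below the axis count negative).
0–4 s: ½(-11 + 5)(4) = -12 m
4–7 s: ½(5 + 0)(3) = 7.5 m
7–9 s: ½(0 + 9)(2) = 9 m
9–10 s: ½(9 + -4)(1) = 2.5 m
Net displacement = 7 m

7 m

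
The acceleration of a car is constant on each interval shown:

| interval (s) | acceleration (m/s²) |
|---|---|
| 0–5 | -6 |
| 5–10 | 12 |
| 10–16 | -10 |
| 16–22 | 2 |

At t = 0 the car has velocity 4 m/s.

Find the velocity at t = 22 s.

Δv equals the area under the a-t graph; then v = v₀ + Δv.
0–5 s: -6 × 5 = -30 m/s
5–10 s: 12 × 5 = 60 m/s
10–16 s: -10 × 6 = -60 m/s
16–22 s: 2 × 6 = 12 m/s
Δv = -18 m/s, so v(22) = 4 + (-18) = -14 m/s.

-14 m/s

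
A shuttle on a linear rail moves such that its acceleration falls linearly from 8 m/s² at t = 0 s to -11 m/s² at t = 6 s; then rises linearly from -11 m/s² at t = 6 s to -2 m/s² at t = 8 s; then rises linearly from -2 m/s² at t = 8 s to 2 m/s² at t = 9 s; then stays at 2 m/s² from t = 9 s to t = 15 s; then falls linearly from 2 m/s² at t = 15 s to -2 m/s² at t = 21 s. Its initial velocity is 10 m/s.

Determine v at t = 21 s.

0 m/s

Δv equals the area under the a-t graph; then v = v₀ + Δv.
0–6 s: ½(8 + -11)(6) = -9 m/s
6–8 s: ½(-11 + -2)(2) = -13 m/s
8–9 s: ½(-2 + 2)(1) = 0 m/s
9–15 s: 2 × 6 = 12 m/s
15–21 s: ½(2 + -2)(6) = 0 m/s
Δv = -10 m/s, so v(21) = 10 + (-10) = 0 m/s.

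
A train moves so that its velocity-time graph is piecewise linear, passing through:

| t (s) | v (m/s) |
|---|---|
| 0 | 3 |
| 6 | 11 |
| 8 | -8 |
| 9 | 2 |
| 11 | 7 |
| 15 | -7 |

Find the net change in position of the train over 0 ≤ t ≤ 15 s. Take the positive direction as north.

Net displacement equals the area under the velocity-time graph (areas below the axis count negative).
0–6 s: ½(3 + 11)(6) = 42 m
6–8 s: ½(11 + -8)(2) = 3 m
8–9 s: ½(-8 + 2)(1) = -3 m
9–11 s: ½(2 + 7)(2) = 9 m
11–15 s: ½(7 + -7)(4) = 0 m
Net displacement = 51 m

51 m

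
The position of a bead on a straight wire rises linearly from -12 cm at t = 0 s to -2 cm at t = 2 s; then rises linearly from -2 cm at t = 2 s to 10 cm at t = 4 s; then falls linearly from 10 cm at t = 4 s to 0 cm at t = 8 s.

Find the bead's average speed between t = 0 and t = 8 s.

Average speed = (total path length)/(elapsed time); on a piecewise-linear x-t graph the path length is Σ|Δx|.
0–2 s: |Δx| = |-2 − -12| = 10 cm
2–4 s: |Δx| = |10 − -2| = 12 cm
4–8 s: |Δx| = |0 − 10| = 10 cm
Total path = 32 cm; average speed = 32/8 = 4 cm/s.

4 cm/s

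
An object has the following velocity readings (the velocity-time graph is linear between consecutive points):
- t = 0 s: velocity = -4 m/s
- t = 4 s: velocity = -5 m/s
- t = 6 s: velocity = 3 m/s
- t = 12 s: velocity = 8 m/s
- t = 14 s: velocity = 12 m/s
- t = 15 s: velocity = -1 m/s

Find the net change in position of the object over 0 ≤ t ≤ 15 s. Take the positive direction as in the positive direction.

38.5 m

Net displacement equals the area under the velocity-time graph (areas below the axis count negative).
0–4 s: ½(-4 + -5)(4) = -18 m
4–6 s: ½(-5 + 3)(2) = -2 m
6–12 s: ½(3 + 8)(6) = 33 m
12–14 s: ½(8 + 12)(2) = 20 m
14–15 s: ½(12 + -1)(1) = 5.5 m
Net displacement = 38.5 m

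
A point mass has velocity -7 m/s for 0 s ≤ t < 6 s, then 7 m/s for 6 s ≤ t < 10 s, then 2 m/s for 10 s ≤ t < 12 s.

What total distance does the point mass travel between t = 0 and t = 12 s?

74 m

Distance (not displacement) is the total path length: add the absolute areas under v-t.
0–6 s: |-7| × 6 = 42 m
6–10 s: |7| × 4 = 28 m
10–12 s: |2| × 2 = 4 m
Total distance = 74 m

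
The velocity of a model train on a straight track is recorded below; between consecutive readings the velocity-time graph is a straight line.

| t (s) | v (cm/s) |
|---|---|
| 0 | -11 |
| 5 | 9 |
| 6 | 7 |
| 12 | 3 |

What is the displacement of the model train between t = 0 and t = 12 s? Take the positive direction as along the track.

Displacement is the signed area under the v-t curve.
0–5 s: ½(-11 + 9)(5) = -5 cm
5–6 s: ½(9 + 7)(1) = 8 cm
6–12 s: ½(7 + 3)(6) = 30 cm
Net displacement = 33 cm

33 cm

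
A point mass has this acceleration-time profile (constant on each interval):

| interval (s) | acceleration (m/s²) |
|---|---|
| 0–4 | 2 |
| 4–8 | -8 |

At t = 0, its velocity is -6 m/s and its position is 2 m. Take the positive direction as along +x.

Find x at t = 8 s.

On each constant-a segment, Δv = aΔt and Δx = v₀Δt + ½aΔt²; chain segment to segment.
0–4 s: v starts -6 m/s; Δx = -6·4 + ½·2·4² = -8 m; v ends 2 m/s.
4–8 s: v starts 2 m/s; Δx = 2·4 + ½·-8·4² = -56 m; v ends -30 m/s.
x(8) = 2 + Σ Δx = -62 m.

-62 m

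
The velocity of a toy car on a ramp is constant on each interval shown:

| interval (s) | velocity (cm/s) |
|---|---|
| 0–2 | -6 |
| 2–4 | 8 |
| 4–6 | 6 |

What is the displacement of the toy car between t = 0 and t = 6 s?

Net displacement equals the area under the velocity-time graph (areas below the axis count negative).
0–2 s: -6 × 2 = -12 cm
2–4 s: 8 × 2 = 16 cm
4–6 s: 6 × 2 = 12 cm
Net displacement = 16 cm

16 cm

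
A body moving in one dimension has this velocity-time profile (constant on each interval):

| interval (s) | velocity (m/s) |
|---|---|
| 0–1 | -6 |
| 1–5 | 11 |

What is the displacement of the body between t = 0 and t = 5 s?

38 m

Net displacement equals the area under the velocity-time graph (areas below the axis count negative).
0–1 s: -6 × 1 = -6 m
1–5 s: 11 × 4 = 44 m
Net displacement = 38 m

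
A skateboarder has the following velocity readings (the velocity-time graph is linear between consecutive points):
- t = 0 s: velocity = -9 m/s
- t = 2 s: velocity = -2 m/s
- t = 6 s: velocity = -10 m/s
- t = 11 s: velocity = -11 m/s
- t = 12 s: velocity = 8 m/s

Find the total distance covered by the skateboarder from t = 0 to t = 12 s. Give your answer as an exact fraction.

1755/19 m

Distance (not displacement) is the total path length: add the absolute areas under v-t.
0–2 s: |½(-9 + -2)(2)| = 11 m
2–6 s: |½(-2 + -10)(4)| = 24 m
6–11 s: |½(-10 + -11)(5)| = 52.5 m
11–12 s: v = 0 at t = 220/19 s; triangle areas 121/38 + 32/19 = 185/38 m
Total distance = 1755/19 m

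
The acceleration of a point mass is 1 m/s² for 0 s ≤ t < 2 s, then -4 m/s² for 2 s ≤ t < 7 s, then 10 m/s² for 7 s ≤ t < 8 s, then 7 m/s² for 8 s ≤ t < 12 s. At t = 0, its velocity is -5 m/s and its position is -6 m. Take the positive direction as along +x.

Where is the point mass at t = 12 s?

On each constant-a segment, Δv = aΔt and Δx = v₀Δt + ½aΔt²; chain segment to segment.
0–2 s: v starts -5 m/s; Δx = -5·2 + ½·1·2² = -8 m; v ends -3 m/s.
2–7 s: v starts -3 m/s; Δx = -3·5 + ½·-4·5² = -65 m; v ends -23 m/s.
7–8 s: v starts -23 m/s; Δx = -23·1 + ½·10·1² = -18 m; v ends -13 m/s.
8–12 s: v starts -13 m/s; Δx = -13·4 + ½·7·4² = 4 m; v ends 15 m/s.
x(12) = -6 + Σ Δx = -93 m.

-93 m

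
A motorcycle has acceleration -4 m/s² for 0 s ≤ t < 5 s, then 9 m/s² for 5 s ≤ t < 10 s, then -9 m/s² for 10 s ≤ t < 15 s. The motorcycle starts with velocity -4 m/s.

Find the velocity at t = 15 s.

Δv equals the area under the a-t graph; then v = v₀ + Δv.
0–5 s: -4 × 5 = -20 m/s
5–10 s: 9 × 5 = 45 m/s
10–15 s: -9 × 5 = -45 m/s
Δv = -20 m/s, so v(15) = -4 + (-20) = -24 m/s.

-24 m/s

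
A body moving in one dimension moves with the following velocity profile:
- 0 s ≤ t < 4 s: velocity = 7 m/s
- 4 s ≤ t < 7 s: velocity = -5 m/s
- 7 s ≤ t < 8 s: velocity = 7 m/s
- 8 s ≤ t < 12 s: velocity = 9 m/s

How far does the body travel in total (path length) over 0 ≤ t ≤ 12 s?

Total distance travelled is ∫|v| dt — sum the magnitudes of each area piece.
0–4 s: |7| × 4 = 28 m
4–7 s: |-5| × 3 = 15 m
7–8 s: |7| × 1 = 7 m
8–12 s: |9| × 4 = 36 m
Total distance = 86 m

86 m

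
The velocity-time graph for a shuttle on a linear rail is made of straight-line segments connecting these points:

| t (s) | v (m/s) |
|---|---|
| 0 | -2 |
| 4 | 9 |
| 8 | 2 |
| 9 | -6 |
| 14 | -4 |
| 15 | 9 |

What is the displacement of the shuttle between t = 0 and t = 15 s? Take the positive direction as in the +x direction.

11.5 m

Net displacement equals the area under the velocity-time graph (areas below the axis count negative).
0–4 s: ½(-2 + 9)(4) = 14 m
4–8 s: ½(9 + 2)(4) = 22 m
8–9 s: ½(2 + -6)(1) = -2 m
9–14 s: ½(-6 + -4)(5) = -25 m
14–15 s: ½(-4 + 9)(1) = 2.5 m
Net displacement = 11.5 m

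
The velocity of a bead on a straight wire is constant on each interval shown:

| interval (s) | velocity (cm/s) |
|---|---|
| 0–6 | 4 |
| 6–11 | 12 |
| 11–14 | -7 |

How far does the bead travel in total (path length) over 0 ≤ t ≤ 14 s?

105 cm

Total distance travelled is ∫|v| dt — sum the magnitudes of each area piece.
0–6 s: |4| × 6 = 24 cm
6–11 s: |12| × 5 = 60 cm
11–14 s: |-7| × 3 = 21 cm
Total distance = 105 cm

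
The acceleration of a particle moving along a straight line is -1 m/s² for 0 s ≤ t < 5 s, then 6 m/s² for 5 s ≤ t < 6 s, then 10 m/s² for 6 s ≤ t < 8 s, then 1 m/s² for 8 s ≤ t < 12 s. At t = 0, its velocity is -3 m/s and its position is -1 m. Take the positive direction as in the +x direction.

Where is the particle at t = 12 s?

62.5 m

On each constant-a segment, Δv = aΔt and Δx = v₀Δt + ½aΔt²; chain segment to segment.
0–5 s: v starts -3 m/s; Δx = -3·5 + ½·-1·5² = -27.5 m; v ends -8 m/s.
5–6 s: v starts -8 m/s; Δx = -8·1 + ½·6·1² = -5 m; v ends -2 m/s.
6–8 s: v starts -2 m/s; Δx = -2·2 + ½·10·2² = 16 m; v ends 18 m/s.
8–12 s: v starts 18 m/s; Δx = 18·4 + ½·1·4² = 80 m; v ends 22 m/s.
x(12) = -1 + Σ Δx = 62.5 m.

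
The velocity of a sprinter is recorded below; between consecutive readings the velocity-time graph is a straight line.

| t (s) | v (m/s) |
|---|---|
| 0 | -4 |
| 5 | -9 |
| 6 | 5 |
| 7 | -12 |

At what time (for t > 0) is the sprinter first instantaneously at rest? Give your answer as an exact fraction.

v changes sign on 5–6 s (from -9 to 5); the graph is linear there, so v = 0 at t = 5 + (9)·(6 − 5)/(5 − -9) = 79/14 s.

t = 79/14 s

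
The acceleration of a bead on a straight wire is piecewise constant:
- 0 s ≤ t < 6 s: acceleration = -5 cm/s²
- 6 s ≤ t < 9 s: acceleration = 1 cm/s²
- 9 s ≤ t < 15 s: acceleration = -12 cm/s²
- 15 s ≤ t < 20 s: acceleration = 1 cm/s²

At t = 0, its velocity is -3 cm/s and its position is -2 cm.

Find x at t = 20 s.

On each constant-a segment, Δv = aΔt and Δx = v₀Δt + ½aΔt²; chain segment to segment.
0–6 s: v starts -3 cm/s; Δx = -3·6 + ½·-5·6² = -108 cm; v ends -33 cm/s.
6–9 s: v starts -33 cm/s; Δx = -33·3 + ½·1·3² = -94.5 cm; v ends -30 cm/s.
9–15 s: v starts -30 cm/s; Δx = -30·6 + ½·-12·6² = -396 cm; v ends -102 cm/s.
15–20 s: v starts -102 cm/s; Δx = -102·5 + ½·1·5² = -497.5 cm; v ends -97 cm/s.
x(20) = -2 + Σ Δx = -1098 cm.

-1098 cm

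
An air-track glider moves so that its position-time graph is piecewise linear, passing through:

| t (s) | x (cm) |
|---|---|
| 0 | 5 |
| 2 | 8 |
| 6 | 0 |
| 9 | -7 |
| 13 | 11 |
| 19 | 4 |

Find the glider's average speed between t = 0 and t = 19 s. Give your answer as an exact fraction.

Average speed = (total path length)/(elapsed time); on a piecewise-linear x-t graph the path length is Σ|Δx|.
0–2 s: |Δx| = |8 − 5| = 3 cm
2–6 s: |Δx| = |0 − 8| = 8 cm
6–9 s: |Δx| = |-7 − 0| = 7 cm
9–13 s: |Δx| = |11 − -7| = 18 cm
13–19 s: |Δx| = |4 − 11| = 7 cm
Total path = 43 cm; average speed = 43/19 = 43/19 cm/s.

43/19 cm/s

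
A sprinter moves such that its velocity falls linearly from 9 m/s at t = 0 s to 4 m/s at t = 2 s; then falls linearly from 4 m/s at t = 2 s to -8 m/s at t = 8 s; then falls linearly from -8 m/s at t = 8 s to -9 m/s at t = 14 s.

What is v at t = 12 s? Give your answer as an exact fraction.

On 8–14 s the graph is linear from -8 to -9 m/s: v(12) = -8 + (-9 − -8)·(12 − 8)/(14 − 8) = -26/3 m/s.

-26/3 m/s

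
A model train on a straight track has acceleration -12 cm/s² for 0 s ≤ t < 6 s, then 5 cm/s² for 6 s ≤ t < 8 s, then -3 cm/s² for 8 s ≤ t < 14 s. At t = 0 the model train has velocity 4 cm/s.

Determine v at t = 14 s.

Δv equals the area under the a-t graph; then v = v₀ + Δv.
0–6 s: -12 × 6 = -72 cm/s
6–8 s: 5 × 2 = 10 cm/s
8–14 s: -3 × 6 = -18 cm/s
Δv = -80 cm/s, so v(14) = 4 + (-80) = -76 cm/s.

-76 cm/s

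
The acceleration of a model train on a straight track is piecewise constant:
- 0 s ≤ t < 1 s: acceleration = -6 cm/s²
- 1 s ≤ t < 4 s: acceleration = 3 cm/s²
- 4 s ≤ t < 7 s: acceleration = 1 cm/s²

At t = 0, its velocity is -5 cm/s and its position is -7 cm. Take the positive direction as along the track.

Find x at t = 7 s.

-36 cm

On each constant-a segment, Δv = aΔt and Δx = v₀Δt + ½aΔt²; chain segment to segment.
0–1 s: v starts -5 cm/s; Δx = -5·1 + ½·-6·1² = -8 cm; v ends -11 cm/s.
1–4 s: v starts -11 cm/s; Δx = -11·3 + ½·3·3² = -19.5 cm; v ends -2 cm/s.
4–7 s: v starts -2 cm/s; Δx = -2·3 + ½·1·3² = -1.5 cm; v ends 1 cm/s.
x(7) = -7 + Σ Δx = -36 cm.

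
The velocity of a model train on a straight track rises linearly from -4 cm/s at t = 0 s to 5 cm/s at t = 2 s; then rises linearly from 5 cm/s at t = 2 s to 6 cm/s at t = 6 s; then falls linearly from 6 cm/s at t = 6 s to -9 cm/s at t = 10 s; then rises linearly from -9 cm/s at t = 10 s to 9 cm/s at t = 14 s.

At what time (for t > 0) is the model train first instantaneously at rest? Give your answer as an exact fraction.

t = 8/9 s

v changes sign on 0–2 s (from -4 to 5); the graph is linear there, so v = 0 at t = 0 + (4)·(2 − 0)/(5 − -4) = 8/9 s.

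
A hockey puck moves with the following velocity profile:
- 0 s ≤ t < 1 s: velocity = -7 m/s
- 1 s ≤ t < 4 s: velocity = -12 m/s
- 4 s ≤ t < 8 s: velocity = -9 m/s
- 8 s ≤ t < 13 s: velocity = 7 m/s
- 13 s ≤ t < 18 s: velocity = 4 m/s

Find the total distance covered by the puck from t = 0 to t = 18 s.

Distance (not displacement) is the total path length: add the absolute areas under v-t.
0–1 s: |-7| × 1 = 7 m
1–4 s: |-12| × 3 = 36 m
4–8 s: |-9| × 4 = 36 m
8–13 s: |7| × 5 = 35 m
13–18 s: |4| × 5 = 20 m
Total distance = 134 m

134 m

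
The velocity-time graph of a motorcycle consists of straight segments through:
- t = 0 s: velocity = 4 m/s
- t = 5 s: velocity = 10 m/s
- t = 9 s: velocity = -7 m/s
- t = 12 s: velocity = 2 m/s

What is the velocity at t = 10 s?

On 9–12 s the graph is linear from -7 to 2 m/s: v(10) = -7 + (2 − -7)·(10 − 9)/(12 − 9) = -4 m/s.

-4 m/s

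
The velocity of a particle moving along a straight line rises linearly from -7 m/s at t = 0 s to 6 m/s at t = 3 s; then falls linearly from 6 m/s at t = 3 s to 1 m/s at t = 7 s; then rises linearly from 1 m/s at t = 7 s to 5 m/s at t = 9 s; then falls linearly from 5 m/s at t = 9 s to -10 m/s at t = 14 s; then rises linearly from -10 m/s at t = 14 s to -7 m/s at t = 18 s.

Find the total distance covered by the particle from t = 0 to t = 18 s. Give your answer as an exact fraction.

3301/39 m

Distance (not displacement) is the total path length: add the absolute areas under v-t.
0–3 s: v = 0 at t = 21/13 s; triangle areas 147/26 + 54/13 = 255/26 m
3–7 s: |½(6 + 1)(4)| = 14 m
7–9 s: |½(1 + 5)(2)| = 6 m
9–14 s: v = 0 at t = 32/3 s; triangle areas 25/6 + 50/3 = 125/6 m
14–18 s: |½(-10 + -7)(4)| = 34 m
Total distance = 3301/39 m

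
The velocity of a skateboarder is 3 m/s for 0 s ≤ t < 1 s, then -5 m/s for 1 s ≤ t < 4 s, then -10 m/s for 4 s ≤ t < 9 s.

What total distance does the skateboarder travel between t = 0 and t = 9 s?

Total distance travelled is ∫|v| dt — sum the magnitudes of each area piece.
0–1 s: |3| × 1 = 3 m
1–4 s: |-5| × 3 = 15 m
4–9 s: |-10| × 5 = 50 m
Total distance = 68 m

68 m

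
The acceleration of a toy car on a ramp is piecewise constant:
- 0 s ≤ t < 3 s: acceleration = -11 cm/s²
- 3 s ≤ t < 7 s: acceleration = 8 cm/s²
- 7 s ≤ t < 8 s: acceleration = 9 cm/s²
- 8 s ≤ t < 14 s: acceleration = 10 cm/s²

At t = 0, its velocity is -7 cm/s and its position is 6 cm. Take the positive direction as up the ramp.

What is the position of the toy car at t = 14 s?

22 cm

On each constant-a segment, Δv = aΔt and Δx = v₀Δt + ½aΔt²; chain segment to segment.
0–3 s: v starts -7 cm/s; Δx = -7·3 + ½·-11·3² = -70.5 cm; v ends -40 cm/s.
3–7 s: v starts -40 cm/s; Δx = -40·4 + ½·8·4² = -96 cm; v ends -8 cm/s.
7–8 s: v starts -8 cm/s; Δx = -8·1 + ½·9·1² = -3.5 cm; v ends 1 cm/s.
8–14 s: v starts 1 cm/s; Δx = 1·6 + ½·10·6² = 186 cm; v ends 61 cm/s.
x(14) = 6 + Σ Δx = 22 cm.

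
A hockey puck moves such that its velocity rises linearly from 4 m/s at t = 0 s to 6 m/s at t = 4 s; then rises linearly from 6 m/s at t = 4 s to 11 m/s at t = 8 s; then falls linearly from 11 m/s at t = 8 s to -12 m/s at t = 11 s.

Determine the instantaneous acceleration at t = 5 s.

1.25 m/s²

Acceleration is the slope of the v-t graph on 4–8 s: (11 − 6)/(8 − 4) = 1.25 m/s².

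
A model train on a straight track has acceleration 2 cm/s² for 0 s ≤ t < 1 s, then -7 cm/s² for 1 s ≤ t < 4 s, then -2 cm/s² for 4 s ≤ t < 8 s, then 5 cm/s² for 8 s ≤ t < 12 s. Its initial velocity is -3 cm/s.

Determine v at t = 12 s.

Δv equals the area under the a-t graph; then v = v₀ + Δv.
0–1 s: 2 × 1 = 2 cm/s
1–4 s: -7 × 3 = -21 cm/s
4–8 s: -2 × 4 = -8 cm/s
8–12 s: 5 × 4 = 20 cm/s
Δv = -7 cm/s, so v(12) = -3 + (-7) = -10 cm/s.

-10 cm/s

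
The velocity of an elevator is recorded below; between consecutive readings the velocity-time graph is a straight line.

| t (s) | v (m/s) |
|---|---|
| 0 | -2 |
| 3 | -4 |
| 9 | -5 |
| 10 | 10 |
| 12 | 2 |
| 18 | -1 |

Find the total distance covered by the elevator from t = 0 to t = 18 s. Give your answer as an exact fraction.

Distance (not displacement) is the total path length: add the absolute areas under v-t.
0–3 s: |½(-2 + -4)(3)| = 9 m
3–9 s: |½(-4 + -5)(6)| = 27 m
9–10 s: v = 0 at t = 28/3 s; triangle areas 5/6 + 10/3 = 25/6 m
10–12 s: |½(10 + 2)(2)| = 12 m
12–18 s: v = 0 at t = 16 s; triangle areas 4 + 1 = 5 m
Total distance = 343/6 m

343/6 m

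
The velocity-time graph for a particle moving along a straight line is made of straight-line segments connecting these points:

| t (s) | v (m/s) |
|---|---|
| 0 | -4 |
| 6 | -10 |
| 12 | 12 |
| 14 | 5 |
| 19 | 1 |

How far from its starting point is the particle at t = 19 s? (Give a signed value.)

-4 m

Net displacement equals the area under the velocity-time graph (areas below the axis count negative).
0–6 s: ½(-4 + -10)(6) = -42 m
6–12 s: ½(-10 + 12)(6) = 6 m
12–14 s: ½(12 + 5)(2) = 17 m
14–19 s: ½(5 + 1)(5) = 15 m
Net displacement = -4 m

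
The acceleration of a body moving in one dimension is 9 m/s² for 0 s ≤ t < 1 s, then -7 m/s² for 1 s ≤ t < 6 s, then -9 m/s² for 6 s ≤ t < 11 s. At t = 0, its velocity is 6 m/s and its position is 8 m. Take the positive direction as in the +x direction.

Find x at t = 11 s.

-206.5 m

On each constant-a segment, Δv = aΔt and Δx = v₀Δt + ½aΔt²; chain segment to segment.
0–1 s: v starts 6 m/s; Δx = 6·1 + ½·9·1² = 10.5 m; v ends 15 m/s.
1–6 s: v starts 15 m/s; Δx = 15·5 + ½·-7·5² = -12.5 m; v ends -20 m/s.
6–11 s: v starts -20 m/s; Δx = -20·5 + ½·-9·5² = -212.5 m; v ends -65 m/s.
x(11) = 8 + Σ Δx = -206.5 m.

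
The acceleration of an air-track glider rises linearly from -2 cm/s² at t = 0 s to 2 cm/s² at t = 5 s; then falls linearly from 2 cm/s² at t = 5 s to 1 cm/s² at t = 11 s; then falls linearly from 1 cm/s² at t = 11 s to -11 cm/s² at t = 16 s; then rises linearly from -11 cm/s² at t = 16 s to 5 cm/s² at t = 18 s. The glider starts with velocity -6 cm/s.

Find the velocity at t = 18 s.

Δv equals the area under the a-t graph; then v = v₀ + Δv.
0–5 s: ½(-2 + 2)(5) = 0 cm/s
5–11 s: ½(2 + 1)(6) = 9 cm/s
11–16 s: ½(1 + -11)(5) = -25 cm/s
16–18 s: ½(-11 + 5)(2) = -6 cm/s
Δv = -22 cm/s, so v(18) = -6 + (-22) = -28 cm/s.

-28 cm/s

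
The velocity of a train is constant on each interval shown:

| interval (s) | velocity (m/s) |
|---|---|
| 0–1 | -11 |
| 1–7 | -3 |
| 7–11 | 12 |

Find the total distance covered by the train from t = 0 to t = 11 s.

Total distance travelled is ∫|v| dt — sum the magnitudes of each area piece.
0–1 s: |-11| × 1 = 11 m
1–7 s: |-3| × 6 = 18 m
7–11 s: |12| × 4 = 48 m
Total distance = 77 m

77 m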